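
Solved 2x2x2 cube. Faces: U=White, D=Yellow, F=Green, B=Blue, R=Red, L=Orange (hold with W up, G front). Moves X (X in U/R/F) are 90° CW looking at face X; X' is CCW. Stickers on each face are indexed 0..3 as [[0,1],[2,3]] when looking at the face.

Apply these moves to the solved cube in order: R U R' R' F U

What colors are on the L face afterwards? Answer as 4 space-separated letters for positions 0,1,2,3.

After move 1 (R): R=RRRR U=WGWG F=GYGY D=YBYB B=WBWB
After move 2 (U): U=WWGG F=RRGY R=WBRR B=OOWB L=GYOO
After move 3 (R'): R=BRWR U=WWGO F=RWGG D=YRYY B=BOBB
After move 4 (R'): R=RRBW U=WBGB F=RWGO D=YWYG B=YORB
After move 5 (F): F=GROW U=WBOY R=GRBW D=BRYG L=GYOW
After move 6 (U): U=OWYB F=GROW R=YOBW B=GYRB L=GROW
Query: L face = GROW

Answer: G R O W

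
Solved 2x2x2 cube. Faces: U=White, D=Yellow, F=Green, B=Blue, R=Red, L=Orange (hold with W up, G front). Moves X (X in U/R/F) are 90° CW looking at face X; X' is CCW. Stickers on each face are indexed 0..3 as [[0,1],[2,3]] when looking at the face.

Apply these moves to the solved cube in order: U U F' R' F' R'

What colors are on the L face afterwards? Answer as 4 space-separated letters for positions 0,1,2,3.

After move 1 (U): U=WWWW F=RRGG R=BBRR B=OOBB L=GGOO
After move 2 (U): U=WWWW F=BBGG R=OORR B=GGBB L=RROO
After move 3 (F'): F=BGBG U=WWOR R=YOYR D=ROYY L=RWOW
After move 4 (R'): R=ORYY U=WBOG F=BWBR D=RGYG B=YGOB
After move 5 (F'): F=WRBB U=WBOY R=GRRY D=WWYG L=RGOO
After move 6 (R'): R=RYGR U=WOOY F=WBBY D=WRYB B=GGWB
Query: L face = RGOO

Answer: R G O O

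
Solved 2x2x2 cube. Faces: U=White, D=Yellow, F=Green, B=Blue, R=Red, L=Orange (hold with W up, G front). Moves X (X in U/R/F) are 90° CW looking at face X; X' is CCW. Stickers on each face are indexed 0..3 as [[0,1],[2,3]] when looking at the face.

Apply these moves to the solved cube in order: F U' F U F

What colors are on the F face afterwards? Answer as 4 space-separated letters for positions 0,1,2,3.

Answer: G W Y G

Derivation:
After move 1 (F): F=GGGG U=WWOO R=WRWR D=RRYY L=OYOY
After move 2 (U'): U=WOWO F=OYGG R=GGWR B=WRBB L=BBOY
After move 3 (F): F=GOGY U=WOYB R=WGOR D=WGYY L=BROR
After move 4 (U): U=YWBO F=WGGY R=WROR B=BRBB L=GOOR
After move 5 (F): F=GWYG U=YWRO R=BROR D=OWYY L=GWOG
Query: F face = GWYG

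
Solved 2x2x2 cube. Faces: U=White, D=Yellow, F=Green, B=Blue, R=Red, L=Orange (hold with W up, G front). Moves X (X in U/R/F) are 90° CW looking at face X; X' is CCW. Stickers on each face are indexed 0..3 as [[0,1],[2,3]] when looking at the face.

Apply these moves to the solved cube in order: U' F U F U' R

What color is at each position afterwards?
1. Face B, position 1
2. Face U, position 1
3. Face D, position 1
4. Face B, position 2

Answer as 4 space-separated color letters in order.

After move 1 (U'): U=WWWW F=OOGG R=GGRR B=RRBB L=BBOO
After move 2 (F): F=GOGO U=WWOB R=WGWR D=RGYY L=BYOY
After move 3 (U): U=OWBW F=WGGO R=RRWR B=BYBB L=GOOY
After move 4 (F): F=GWOG U=OWYO R=BRWR D=WRYY L=GROG
After move 5 (U'): U=WOOY F=GROG R=GWWR B=BRBB L=BYOG
After move 6 (R): R=WGRW U=WROG F=GROY D=WBYB B=YROB
Query 1: B[1] = R
Query 2: U[1] = R
Query 3: D[1] = B
Query 4: B[2] = O

Answer: R R B O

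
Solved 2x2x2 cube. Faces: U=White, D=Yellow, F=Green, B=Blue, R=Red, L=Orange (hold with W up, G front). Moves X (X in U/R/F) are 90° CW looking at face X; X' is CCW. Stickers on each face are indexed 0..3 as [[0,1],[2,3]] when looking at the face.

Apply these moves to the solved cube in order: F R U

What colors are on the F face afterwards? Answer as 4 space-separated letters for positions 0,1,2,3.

Answer: W W G Y

Derivation:
After move 1 (F): F=GGGG U=WWOO R=WRWR D=RRYY L=OYOY
After move 2 (R): R=WWRR U=WGOG F=GRGY D=RBYB B=OBWB
After move 3 (U): U=OWGG F=WWGY R=OBRR B=OYWB L=GROY
Query: F face = WWGY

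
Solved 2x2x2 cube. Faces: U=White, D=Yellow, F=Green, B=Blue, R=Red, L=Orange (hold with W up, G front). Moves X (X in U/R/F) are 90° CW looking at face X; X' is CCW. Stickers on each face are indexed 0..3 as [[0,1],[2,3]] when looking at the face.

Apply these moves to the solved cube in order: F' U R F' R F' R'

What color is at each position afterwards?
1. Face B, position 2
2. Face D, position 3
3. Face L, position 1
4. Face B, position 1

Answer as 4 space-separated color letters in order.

Answer: R Y G W

Derivation:
After move 1 (F'): F=GGGG U=WWRR R=YRYR D=OOYY L=OWOW
After move 2 (U): U=RWRW F=YRGG R=BBYR B=OWBB L=GGOW
After move 3 (R): R=YBRB U=RRRG F=YOGY D=OBYO B=WWWB
After move 4 (F'): F=OYYG U=RRYR R=BBOB D=GWYO L=GGOR
After move 5 (R): R=OBBB U=RYYG F=OWYO D=GWYW B=RWRB
After move 6 (F'): F=WOOY U=RYOB R=WBGB D=GRYW L=GGOY
After move 7 (R'): R=BBWG U=RROR F=WYOB D=GOYY B=WWRB
Query 1: B[2] = R
Query 2: D[3] = Y
Query 3: L[1] = G
Query 4: B[1] = W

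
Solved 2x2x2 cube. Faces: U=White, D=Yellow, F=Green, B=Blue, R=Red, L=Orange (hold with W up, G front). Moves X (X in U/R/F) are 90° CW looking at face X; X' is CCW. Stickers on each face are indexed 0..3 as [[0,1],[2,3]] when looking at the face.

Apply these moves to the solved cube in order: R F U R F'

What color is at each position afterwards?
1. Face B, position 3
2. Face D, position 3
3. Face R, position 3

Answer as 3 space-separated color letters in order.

After move 1 (R): R=RRRR U=WGWG F=GYGY D=YBYB B=WBWB
After move 2 (F): F=GGYY U=WGOO R=WRGR D=RRYB L=OYOB
After move 3 (U): U=OWOG F=WRYY R=WBGR B=OYWB L=GGOB
After move 4 (R): R=GWRB U=OROY F=WRYB D=RWYO B=GYWB
After move 5 (F'): F=RBWY U=ORGR R=WWRB D=GBYO L=GYOO
Query 1: B[3] = B
Query 2: D[3] = O
Query 3: R[3] = B

Answer: B O B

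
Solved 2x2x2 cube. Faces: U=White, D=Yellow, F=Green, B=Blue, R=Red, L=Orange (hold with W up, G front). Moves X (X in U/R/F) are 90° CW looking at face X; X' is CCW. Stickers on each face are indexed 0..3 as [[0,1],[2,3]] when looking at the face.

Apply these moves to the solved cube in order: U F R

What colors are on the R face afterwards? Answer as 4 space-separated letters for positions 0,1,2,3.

After move 1 (U): U=WWWW F=RRGG R=BBRR B=OOBB L=GGOO
After move 2 (F): F=GRGR U=WWOG R=WBWR D=RBYY L=GYOY
After move 3 (R): R=WWRB U=WROR F=GBGY D=RBYO B=GOWB
Query: R face = WWRB

Answer: W W R B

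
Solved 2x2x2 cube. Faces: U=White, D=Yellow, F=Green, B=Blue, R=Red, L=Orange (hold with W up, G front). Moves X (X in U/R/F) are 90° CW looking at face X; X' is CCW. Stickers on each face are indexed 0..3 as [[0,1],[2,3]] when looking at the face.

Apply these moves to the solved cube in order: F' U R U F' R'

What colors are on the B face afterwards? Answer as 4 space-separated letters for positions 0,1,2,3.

After move 1 (F'): F=GGGG U=WWRR R=YRYR D=OOYY L=OWOW
After move 2 (U): U=RWRW F=YRGG R=BBYR B=OWBB L=GGOW
After move 3 (R): R=YBRB U=RRRG F=YOGY D=OBYO B=WWWB
After move 4 (U): U=RRGR F=YBGY R=WWRB B=GGWB L=YOOW
After move 5 (F'): F=BYYG U=RRWR R=BWOB D=OWYO L=YROG
After move 6 (R'): R=WBBO U=RWWG F=BRYR D=OYYG B=OGWB
Query: B face = OGWB

Answer: O G W B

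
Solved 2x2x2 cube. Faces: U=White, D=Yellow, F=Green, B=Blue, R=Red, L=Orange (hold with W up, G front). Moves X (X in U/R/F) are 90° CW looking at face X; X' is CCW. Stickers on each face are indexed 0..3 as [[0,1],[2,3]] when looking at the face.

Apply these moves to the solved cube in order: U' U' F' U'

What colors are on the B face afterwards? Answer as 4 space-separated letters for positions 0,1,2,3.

Answer: Y O B B

Derivation:
After move 1 (U'): U=WWWW F=OOGG R=GGRR B=RRBB L=BBOO
After move 2 (U'): U=WWWW F=BBGG R=OORR B=GGBB L=RROO
After move 3 (F'): F=BGBG U=WWOR R=YOYR D=ROYY L=RWOW
After move 4 (U'): U=WRWO F=RWBG R=BGYR B=YOBB L=GGOW
Query: B face = YOBB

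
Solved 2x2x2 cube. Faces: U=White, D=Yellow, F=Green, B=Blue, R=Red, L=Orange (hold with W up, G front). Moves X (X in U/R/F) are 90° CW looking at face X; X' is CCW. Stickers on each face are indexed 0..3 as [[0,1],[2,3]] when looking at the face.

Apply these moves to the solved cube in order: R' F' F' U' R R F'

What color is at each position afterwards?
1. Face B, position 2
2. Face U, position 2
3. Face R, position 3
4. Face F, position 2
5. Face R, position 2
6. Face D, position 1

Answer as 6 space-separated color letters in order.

After move 1 (R'): R=RRRR U=WBWB F=GWGW D=YGYG B=YBYB
After move 2 (F'): F=WWGG U=WBRR R=GRYR D=OOYG L=OBOW
After move 3 (F'): F=WGWG U=WBGY R=OROR D=BWYG L=OROR
After move 4 (U'): U=BYWG F=ORWG R=WGOR B=ORYB L=YBOR
After move 5 (R): R=OWRG U=BRWG F=OWWG D=BYYO B=GRYB
After move 6 (R): R=ROGW U=BWWG F=OYWO D=BYYG B=GRRB
After move 7 (F'): F=YOOW U=BWRG R=YOBW D=BRYG L=YGOW
Query 1: B[2] = R
Query 2: U[2] = R
Query 3: R[3] = W
Query 4: F[2] = O
Query 5: R[2] = B
Query 6: D[1] = R

Answer: R R W O B R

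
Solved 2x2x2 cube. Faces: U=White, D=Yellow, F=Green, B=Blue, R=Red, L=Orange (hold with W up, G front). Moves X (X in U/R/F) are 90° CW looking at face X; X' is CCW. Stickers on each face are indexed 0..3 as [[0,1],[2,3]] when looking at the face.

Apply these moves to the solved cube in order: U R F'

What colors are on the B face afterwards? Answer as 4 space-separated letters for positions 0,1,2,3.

Answer: W O W B

Derivation:
After move 1 (U): U=WWWW F=RRGG R=BBRR B=OOBB L=GGOO
After move 2 (R): R=RBRB U=WRWG F=RYGY D=YBYO B=WOWB
After move 3 (F'): F=YYRG U=WRRR R=BBYB D=GOYO L=GGOW
Query: B face = WOWB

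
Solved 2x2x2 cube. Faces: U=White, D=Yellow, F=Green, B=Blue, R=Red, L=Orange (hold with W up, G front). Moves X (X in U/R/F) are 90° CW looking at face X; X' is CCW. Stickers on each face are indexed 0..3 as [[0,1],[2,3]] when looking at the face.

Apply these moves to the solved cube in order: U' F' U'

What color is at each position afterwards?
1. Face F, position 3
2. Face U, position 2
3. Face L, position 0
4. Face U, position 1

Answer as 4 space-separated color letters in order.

After move 1 (U'): U=WWWW F=OOGG R=GGRR B=RRBB L=BBOO
After move 2 (F'): F=OGOG U=WWGR R=YGYR D=BOYY L=BWOW
After move 3 (U'): U=WRWG F=BWOG R=OGYR B=YGBB L=RROW
Query 1: F[3] = G
Query 2: U[2] = W
Query 3: L[0] = R
Query 4: U[1] = R

Answer: G W R R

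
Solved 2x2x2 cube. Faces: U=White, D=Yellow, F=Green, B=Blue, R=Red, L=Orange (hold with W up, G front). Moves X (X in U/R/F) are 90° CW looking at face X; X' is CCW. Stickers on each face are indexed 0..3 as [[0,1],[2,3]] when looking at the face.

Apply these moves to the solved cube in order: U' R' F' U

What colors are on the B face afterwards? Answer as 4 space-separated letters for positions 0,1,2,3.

Answer: B R Y B

Derivation:
After move 1 (U'): U=WWWW F=OOGG R=GGRR B=RRBB L=BBOO
After move 2 (R'): R=GRGR U=WBWR F=OWGW D=YOYG B=YRYB
After move 3 (F'): F=WWOG U=WBGG R=ORYR D=BOYG L=BROW
After move 4 (U): U=GWGB F=OROG R=YRYR B=BRYB L=WWOW
Query: B face = BRYB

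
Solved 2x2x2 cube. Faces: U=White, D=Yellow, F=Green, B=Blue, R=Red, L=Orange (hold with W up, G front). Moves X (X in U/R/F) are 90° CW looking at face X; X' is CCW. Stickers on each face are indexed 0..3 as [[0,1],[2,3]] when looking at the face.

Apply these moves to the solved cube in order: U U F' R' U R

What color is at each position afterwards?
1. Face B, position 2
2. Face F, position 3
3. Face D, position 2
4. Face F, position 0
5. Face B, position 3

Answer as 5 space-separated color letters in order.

After move 1 (U): U=WWWW F=RRGG R=BBRR B=OOBB L=GGOO
After move 2 (U): U=WWWW F=BBGG R=OORR B=GGBB L=RROO
After move 3 (F'): F=BGBG U=WWOR R=YOYR D=ROYY L=RWOW
After move 4 (R'): R=ORYY U=WBOG F=BWBR D=RGYG B=YGOB
After move 5 (U): U=OWGB F=ORBR R=YGYY B=RWOB L=BWOW
After move 6 (R): R=YYYG U=ORGR F=OGBG D=ROYR B=BWWB
Query 1: B[2] = W
Query 2: F[3] = G
Query 3: D[2] = Y
Query 4: F[0] = O
Query 5: B[3] = B

Answer: W G Y O B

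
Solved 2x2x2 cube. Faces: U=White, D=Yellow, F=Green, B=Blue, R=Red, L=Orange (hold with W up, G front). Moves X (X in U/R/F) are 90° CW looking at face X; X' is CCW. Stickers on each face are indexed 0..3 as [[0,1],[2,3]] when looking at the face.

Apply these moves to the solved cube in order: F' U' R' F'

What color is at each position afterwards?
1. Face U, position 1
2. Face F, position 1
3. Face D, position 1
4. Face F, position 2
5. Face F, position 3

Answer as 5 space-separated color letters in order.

After move 1 (F'): F=GGGG U=WWRR R=YRYR D=OOYY L=OWOW
After move 2 (U'): U=WRWR F=OWGG R=GGYR B=YRBB L=BBOW
After move 3 (R'): R=GRGY U=WBWY F=ORGR D=OWYG B=YROB
After move 4 (F'): F=RROG U=WBGG R=WROY D=BWYG L=BYOW
Query 1: U[1] = B
Query 2: F[1] = R
Query 3: D[1] = W
Query 4: F[2] = O
Query 5: F[3] = G

Answer: B R W O G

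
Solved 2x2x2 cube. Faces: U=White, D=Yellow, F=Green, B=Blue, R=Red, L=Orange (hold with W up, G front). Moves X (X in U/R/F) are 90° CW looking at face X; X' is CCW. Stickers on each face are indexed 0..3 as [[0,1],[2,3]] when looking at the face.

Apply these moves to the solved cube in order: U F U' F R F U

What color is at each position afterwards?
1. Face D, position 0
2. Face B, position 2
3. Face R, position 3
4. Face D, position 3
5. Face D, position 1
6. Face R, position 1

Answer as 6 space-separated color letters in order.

After move 1 (U): U=WWWW F=RRGG R=BBRR B=OOBB L=GGOO
After move 2 (F): F=GRGR U=WWOG R=WBWR D=RBYY L=GYOY
After move 3 (U'): U=WGWO F=GYGR R=GRWR B=WBBB L=OOOY
After move 4 (F): F=GGRY U=WGYO R=WROR D=WGYY L=OROB
After move 5 (R): R=OWRR U=WGYY F=GGRY D=WBYW B=OBGB
After move 6 (F): F=RGYG U=WGBR R=YWYR D=ROYW L=OWOB
After move 7 (U): U=BWRG F=YWYG R=OBYR B=OWGB L=RGOB
Query 1: D[0] = R
Query 2: B[2] = G
Query 3: R[3] = R
Query 4: D[3] = W
Query 5: D[1] = O
Query 6: R[1] = B

Answer: R G R W O B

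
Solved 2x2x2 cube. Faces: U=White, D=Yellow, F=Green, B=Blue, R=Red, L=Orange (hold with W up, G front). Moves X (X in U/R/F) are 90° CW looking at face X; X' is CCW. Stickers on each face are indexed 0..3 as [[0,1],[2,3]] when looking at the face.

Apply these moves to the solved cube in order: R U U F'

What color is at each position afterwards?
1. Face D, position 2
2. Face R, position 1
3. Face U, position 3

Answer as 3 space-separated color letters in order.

After move 1 (R): R=RRRR U=WGWG F=GYGY D=YBYB B=WBWB
After move 2 (U): U=WWGG F=RRGY R=WBRR B=OOWB L=GYOO
After move 3 (U): U=GWGW F=WBGY R=OORR B=GYWB L=RROO
After move 4 (F'): F=BYWG U=GWOR R=BOYR D=ROYB L=RWOG
Query 1: D[2] = Y
Query 2: R[1] = O
Query 3: U[3] = R

Answer: Y O R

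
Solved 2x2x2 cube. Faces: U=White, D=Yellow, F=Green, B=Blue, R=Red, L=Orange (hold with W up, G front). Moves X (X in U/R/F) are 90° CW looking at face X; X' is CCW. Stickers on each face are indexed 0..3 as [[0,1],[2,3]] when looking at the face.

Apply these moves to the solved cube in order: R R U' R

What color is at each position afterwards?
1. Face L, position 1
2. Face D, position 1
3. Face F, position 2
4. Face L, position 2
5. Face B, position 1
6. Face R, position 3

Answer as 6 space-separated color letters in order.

After move 1 (R): R=RRRR U=WGWG F=GYGY D=YBYB B=WBWB
After move 2 (R): R=RRRR U=WYWY F=GBGB D=YWYW B=GBGB
After move 3 (U'): U=YYWW F=OOGB R=GBRR B=RRGB L=GBOO
After move 4 (R): R=RGRB U=YOWB F=OWGW D=YGYR B=WRYB
Query 1: L[1] = B
Query 2: D[1] = G
Query 3: F[2] = G
Query 4: L[2] = O
Query 5: B[1] = R
Query 6: R[3] = B

Answer: B G G O R B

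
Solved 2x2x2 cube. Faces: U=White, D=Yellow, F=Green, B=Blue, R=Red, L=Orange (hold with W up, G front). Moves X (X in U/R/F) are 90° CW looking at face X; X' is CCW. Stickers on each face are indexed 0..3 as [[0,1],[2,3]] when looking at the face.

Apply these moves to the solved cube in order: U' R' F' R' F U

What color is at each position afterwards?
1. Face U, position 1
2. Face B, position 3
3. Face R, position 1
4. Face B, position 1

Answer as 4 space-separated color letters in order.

After move 1 (U'): U=WWWW F=OOGG R=GGRR B=RRBB L=BBOO
After move 2 (R'): R=GRGR U=WBWR F=OWGW D=YOYG B=YRYB
After move 3 (F'): F=WWOG U=WBGG R=ORYR D=BOYG L=BROW
After move 4 (R'): R=RROY U=WYGY F=WBOG D=BWYG B=GROB
After move 5 (F): F=OWGB U=WYWR R=GRYY D=ORYG L=BBOW
After move 6 (U): U=WWRY F=GRGB R=GRYY B=BBOB L=OWOW
Query 1: U[1] = W
Query 2: B[3] = B
Query 3: R[1] = R
Query 4: B[1] = B

Answer: W B R B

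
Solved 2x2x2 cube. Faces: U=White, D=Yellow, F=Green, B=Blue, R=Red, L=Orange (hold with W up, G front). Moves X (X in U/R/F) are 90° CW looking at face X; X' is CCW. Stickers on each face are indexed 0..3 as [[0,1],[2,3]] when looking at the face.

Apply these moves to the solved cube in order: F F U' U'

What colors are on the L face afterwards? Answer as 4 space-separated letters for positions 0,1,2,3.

Answer: O R O R

Derivation:
After move 1 (F): F=GGGG U=WWOO R=WRWR D=RRYY L=OYOY
After move 2 (F): F=GGGG U=WWYY R=OROR D=WWYY L=OROR
After move 3 (U'): U=WYWY F=ORGG R=GGOR B=ORBB L=BBOR
After move 4 (U'): U=YYWW F=BBGG R=OROR B=GGBB L=OROR
Query: L face = OROR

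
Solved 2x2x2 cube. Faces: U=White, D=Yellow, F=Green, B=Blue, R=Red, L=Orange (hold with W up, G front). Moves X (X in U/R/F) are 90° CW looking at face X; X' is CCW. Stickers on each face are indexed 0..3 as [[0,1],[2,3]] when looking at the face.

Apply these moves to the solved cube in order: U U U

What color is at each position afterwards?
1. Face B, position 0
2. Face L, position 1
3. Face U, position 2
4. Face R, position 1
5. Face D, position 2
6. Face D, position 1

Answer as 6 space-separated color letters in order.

Answer: R B W G Y Y

Derivation:
After move 1 (U): U=WWWW F=RRGG R=BBRR B=OOBB L=GGOO
After move 2 (U): U=WWWW F=BBGG R=OORR B=GGBB L=RROO
After move 3 (U): U=WWWW F=OOGG R=GGRR B=RRBB L=BBOO
Query 1: B[0] = R
Query 2: L[1] = B
Query 3: U[2] = W
Query 4: R[1] = G
Query 5: D[2] = Y
Query 6: D[1] = Y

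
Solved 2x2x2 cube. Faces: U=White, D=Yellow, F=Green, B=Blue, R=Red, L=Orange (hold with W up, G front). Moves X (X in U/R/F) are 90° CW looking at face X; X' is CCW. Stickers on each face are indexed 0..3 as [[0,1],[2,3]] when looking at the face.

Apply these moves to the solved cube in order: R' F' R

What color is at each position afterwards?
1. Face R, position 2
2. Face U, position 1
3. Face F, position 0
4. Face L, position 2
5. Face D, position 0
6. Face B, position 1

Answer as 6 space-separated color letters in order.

Answer: R W W O O B

Derivation:
After move 1 (R'): R=RRRR U=WBWB F=GWGW D=YGYG B=YBYB
After move 2 (F'): F=WWGG U=WBRR R=GRYR D=OOYG L=OBOW
After move 3 (R): R=YGRR U=WWRG F=WOGG D=OYYY B=RBBB
Query 1: R[2] = R
Query 2: U[1] = W
Query 3: F[0] = W
Query 4: L[2] = O
Query 5: D[0] = O
Query 6: B[1] = B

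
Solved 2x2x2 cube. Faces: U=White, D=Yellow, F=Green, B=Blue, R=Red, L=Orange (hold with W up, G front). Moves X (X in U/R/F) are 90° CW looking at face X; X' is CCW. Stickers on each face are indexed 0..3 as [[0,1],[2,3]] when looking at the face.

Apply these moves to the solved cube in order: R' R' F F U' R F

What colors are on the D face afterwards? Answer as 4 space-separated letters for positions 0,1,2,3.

Answer: R O Y O

Derivation:
After move 1 (R'): R=RRRR U=WBWB F=GWGW D=YGYG B=YBYB
After move 2 (R'): R=RRRR U=WYWY F=GBGB D=YWYW B=GBGB
After move 3 (F): F=GGBB U=WYOO R=WRYR D=RRYW L=OYOW
After move 4 (F): F=BGBG U=WYWY R=OROR D=YWYW L=OROR
After move 5 (U'): U=YYWW F=ORBG R=BGOR B=ORGB L=GBOR
After move 6 (R): R=OBRG U=YRWG F=OWBW D=YGYO B=WRYB
After move 7 (F): F=BOWW U=YRRB R=WBGG D=ROYO L=GYOG
Query: D face = ROYO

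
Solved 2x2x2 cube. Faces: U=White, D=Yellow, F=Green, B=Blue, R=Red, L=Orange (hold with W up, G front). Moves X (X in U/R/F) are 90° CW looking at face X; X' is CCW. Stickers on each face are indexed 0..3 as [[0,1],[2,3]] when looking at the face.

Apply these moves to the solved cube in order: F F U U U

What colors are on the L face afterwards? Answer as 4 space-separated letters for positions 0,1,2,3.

After move 1 (F): F=GGGG U=WWOO R=WRWR D=RRYY L=OYOY
After move 2 (F): F=GGGG U=WWYY R=OROR D=WWYY L=OROR
After move 3 (U): U=YWYW F=ORGG R=BBOR B=ORBB L=GGOR
After move 4 (U): U=YYWW F=BBGG R=OROR B=GGBB L=OROR
After move 5 (U): U=WYWY F=ORGG R=GGOR B=ORBB L=BBOR
Query: L face = BBOR

Answer: B B O R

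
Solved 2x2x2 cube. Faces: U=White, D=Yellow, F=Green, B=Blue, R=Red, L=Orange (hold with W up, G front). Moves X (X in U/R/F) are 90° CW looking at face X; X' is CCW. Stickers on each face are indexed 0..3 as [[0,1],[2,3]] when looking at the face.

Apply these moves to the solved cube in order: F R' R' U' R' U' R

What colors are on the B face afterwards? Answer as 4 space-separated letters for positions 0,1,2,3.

After move 1 (F): F=GGGG U=WWOO R=WRWR D=RRYY L=OYOY
After move 2 (R'): R=RRWW U=WBOB F=GWGO D=RGYG B=YBRB
After move 3 (R'): R=RWRW U=WROY F=GBGB D=RWYO B=GBGB
After move 4 (U'): U=RYWO F=OYGB R=GBRW B=RWGB L=GBOY
After move 5 (R'): R=BWGR U=RGWR F=OYGO D=RYYB B=OWWB
After move 6 (U'): U=GRRW F=GBGO R=OYGR B=BWWB L=OWOY
After move 7 (R): R=GORY U=GBRO F=GYGB D=RWYB B=WWRB
Query: B face = WWRB

Answer: W W R B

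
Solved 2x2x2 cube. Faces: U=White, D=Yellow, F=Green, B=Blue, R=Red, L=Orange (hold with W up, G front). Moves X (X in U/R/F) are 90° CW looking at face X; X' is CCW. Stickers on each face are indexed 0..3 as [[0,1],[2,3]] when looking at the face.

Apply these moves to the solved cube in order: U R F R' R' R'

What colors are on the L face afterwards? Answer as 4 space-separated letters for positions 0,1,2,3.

After move 1 (U): U=WWWW F=RRGG R=BBRR B=OOBB L=GGOO
After move 2 (R): R=RBRB U=WRWG F=RYGY D=YBYO B=WOWB
After move 3 (F): F=GRYY U=WROG R=WBGB D=RRYO L=GYOB
After move 4 (R'): R=BBWG U=WWOW F=GRYG D=RRYY B=OORB
After move 5 (R'): R=BGBW U=WROO F=GWYW D=RRYG B=YORB
After move 6 (R'): R=GWBB U=WROY F=GRYO D=RWYW B=GORB
Query: L face = GYOB

Answer: G Y O B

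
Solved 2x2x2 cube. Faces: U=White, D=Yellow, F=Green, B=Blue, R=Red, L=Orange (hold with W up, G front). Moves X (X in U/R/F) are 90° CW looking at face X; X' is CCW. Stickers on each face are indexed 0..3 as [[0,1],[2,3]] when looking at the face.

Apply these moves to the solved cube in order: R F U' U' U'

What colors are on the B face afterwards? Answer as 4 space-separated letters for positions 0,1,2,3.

After move 1 (R): R=RRRR U=WGWG F=GYGY D=YBYB B=WBWB
After move 2 (F): F=GGYY U=WGOO R=WRGR D=RRYB L=OYOB
After move 3 (U'): U=GOWO F=OYYY R=GGGR B=WRWB L=WBOB
After move 4 (U'): U=OOGW F=WBYY R=OYGR B=GGWB L=WROB
After move 5 (U'): U=OWOG F=WRYY R=WBGR B=OYWB L=GGOB
Query: B face = OYWB

Answer: O Y W B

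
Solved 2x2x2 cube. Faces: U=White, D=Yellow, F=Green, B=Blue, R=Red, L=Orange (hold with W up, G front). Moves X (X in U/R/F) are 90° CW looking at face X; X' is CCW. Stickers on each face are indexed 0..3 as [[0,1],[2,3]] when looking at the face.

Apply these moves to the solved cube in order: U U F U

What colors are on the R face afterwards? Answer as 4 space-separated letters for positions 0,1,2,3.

Answer: G G W R

Derivation:
After move 1 (U): U=WWWW F=RRGG R=BBRR B=OOBB L=GGOO
After move 2 (U): U=WWWW F=BBGG R=OORR B=GGBB L=RROO
After move 3 (F): F=GBGB U=WWOR R=WOWR D=ROYY L=RYOY
After move 4 (U): U=OWRW F=WOGB R=GGWR B=RYBB L=GBOY
Query: R face = GGWR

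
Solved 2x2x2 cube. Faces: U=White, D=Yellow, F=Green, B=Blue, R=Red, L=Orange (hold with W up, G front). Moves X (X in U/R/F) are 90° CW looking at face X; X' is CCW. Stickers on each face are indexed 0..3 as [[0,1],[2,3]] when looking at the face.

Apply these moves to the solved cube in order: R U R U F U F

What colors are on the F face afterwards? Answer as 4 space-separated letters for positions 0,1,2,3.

After move 1 (R): R=RRRR U=WGWG F=GYGY D=YBYB B=WBWB
After move 2 (U): U=WWGG F=RRGY R=WBRR B=OOWB L=GYOO
After move 3 (R): R=RWRB U=WRGY F=RBGB D=YWYO B=GOWB
After move 4 (U): U=GWYR F=RWGB R=GORB B=GYWB L=RBOO
After move 5 (F): F=GRBW U=GWOB R=YORB D=RGYO L=RYOW
After move 6 (U): U=OGBW F=YOBW R=GYRB B=RYWB L=GROW
After move 7 (F): F=BYWO U=OGWR R=BYWB D=RGYO L=GROG
Query: F face = BYWO

Answer: B Y W O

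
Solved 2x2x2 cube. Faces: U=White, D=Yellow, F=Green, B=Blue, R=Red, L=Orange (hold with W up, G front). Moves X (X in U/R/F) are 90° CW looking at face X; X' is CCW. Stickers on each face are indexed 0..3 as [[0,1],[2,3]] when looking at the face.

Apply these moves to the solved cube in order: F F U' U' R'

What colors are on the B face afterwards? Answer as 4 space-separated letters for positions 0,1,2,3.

Answer: Y G W B

Derivation:
After move 1 (F): F=GGGG U=WWOO R=WRWR D=RRYY L=OYOY
After move 2 (F): F=GGGG U=WWYY R=OROR D=WWYY L=OROR
After move 3 (U'): U=WYWY F=ORGG R=GGOR B=ORBB L=BBOR
After move 4 (U'): U=YYWW F=BBGG R=OROR B=GGBB L=OROR
After move 5 (R'): R=RROO U=YBWG F=BYGW D=WBYG B=YGWB
Query: B face = YGWB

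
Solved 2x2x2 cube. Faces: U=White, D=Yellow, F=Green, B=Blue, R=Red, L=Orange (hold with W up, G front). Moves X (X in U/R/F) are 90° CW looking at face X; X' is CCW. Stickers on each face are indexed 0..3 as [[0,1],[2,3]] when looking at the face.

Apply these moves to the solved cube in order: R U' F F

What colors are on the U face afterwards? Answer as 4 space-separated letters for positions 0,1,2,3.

Answer: G G B Y

Derivation:
After move 1 (R): R=RRRR U=WGWG F=GYGY D=YBYB B=WBWB
After move 2 (U'): U=GGWW F=OOGY R=GYRR B=RRWB L=WBOO
After move 3 (F): F=GOYO U=GGOB R=WYWR D=RGYB L=WYOB
After move 4 (F): F=YGOO U=GGBY R=OYBR D=WWYB L=WROG
Query: U face = GGBY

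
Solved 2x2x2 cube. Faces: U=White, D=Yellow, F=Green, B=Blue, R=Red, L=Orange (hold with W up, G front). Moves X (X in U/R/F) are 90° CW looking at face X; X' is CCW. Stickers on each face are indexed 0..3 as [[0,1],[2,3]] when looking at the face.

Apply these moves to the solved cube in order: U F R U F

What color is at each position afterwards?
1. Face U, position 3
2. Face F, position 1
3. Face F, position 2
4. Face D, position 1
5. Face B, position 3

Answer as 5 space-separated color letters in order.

Answer: B W Y G B

Derivation:
After move 1 (U): U=WWWW F=RRGG R=BBRR B=OOBB L=GGOO
After move 2 (F): F=GRGR U=WWOG R=WBWR D=RBYY L=GYOY
After move 3 (R): R=WWRB U=WROR F=GBGY D=RBYO B=GOWB
After move 4 (U): U=OWRR F=WWGY R=GORB B=GYWB L=GBOY
After move 5 (F): F=GWYW U=OWYB R=RORB D=RGYO L=GROB
Query 1: U[3] = B
Query 2: F[1] = W
Query 3: F[2] = Y
Query 4: D[1] = G
Query 5: B[3] = B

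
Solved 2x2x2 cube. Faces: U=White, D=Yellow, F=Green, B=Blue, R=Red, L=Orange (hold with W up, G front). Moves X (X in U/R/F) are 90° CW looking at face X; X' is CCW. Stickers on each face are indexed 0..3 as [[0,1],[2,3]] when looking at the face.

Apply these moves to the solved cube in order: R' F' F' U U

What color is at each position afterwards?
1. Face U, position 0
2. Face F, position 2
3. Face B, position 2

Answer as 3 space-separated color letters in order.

Answer: Y W Y

Derivation:
After move 1 (R'): R=RRRR U=WBWB F=GWGW D=YGYG B=YBYB
After move 2 (F'): F=WWGG U=WBRR R=GRYR D=OOYG L=OBOW
After move 3 (F'): F=WGWG U=WBGY R=OROR D=BWYG L=OROR
After move 4 (U): U=GWYB F=ORWG R=YBOR B=ORYB L=WGOR
After move 5 (U): U=YGBW F=YBWG R=OROR B=WGYB L=OROR
Query 1: U[0] = Y
Query 2: F[2] = W
Query 3: B[2] = Y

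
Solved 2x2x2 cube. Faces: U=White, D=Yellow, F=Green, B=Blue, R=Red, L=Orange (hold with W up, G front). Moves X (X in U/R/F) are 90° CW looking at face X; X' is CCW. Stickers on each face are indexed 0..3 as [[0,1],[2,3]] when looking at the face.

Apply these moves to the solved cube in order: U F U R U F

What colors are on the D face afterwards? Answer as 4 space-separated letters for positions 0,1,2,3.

Answer: R W Y G

Derivation:
After move 1 (U): U=WWWW F=RRGG R=BBRR B=OOBB L=GGOO
After move 2 (F): F=GRGR U=WWOG R=WBWR D=RBYY L=GYOY
After move 3 (U): U=OWGW F=WBGR R=OOWR B=GYBB L=GROY
After move 4 (R): R=WORO U=OBGR F=WBGY D=RBYG B=WYWB
After move 5 (U): U=GORB F=WOGY R=WYRO B=GRWB L=WBOY
After move 6 (F): F=GWYO U=GOYB R=RYBO D=RWYG L=WROB
Query: D face = RWYG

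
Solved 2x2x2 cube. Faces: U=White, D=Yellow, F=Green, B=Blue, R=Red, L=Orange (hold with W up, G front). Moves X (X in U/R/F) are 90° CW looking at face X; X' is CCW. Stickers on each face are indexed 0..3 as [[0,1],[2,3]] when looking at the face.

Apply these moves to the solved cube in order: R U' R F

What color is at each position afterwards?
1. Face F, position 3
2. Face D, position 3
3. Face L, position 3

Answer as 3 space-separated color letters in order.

Answer: B R W

Derivation:
After move 1 (R): R=RRRR U=WGWG F=GYGY D=YBYB B=WBWB
After move 2 (U'): U=GGWW F=OOGY R=GYRR B=RRWB L=WBOO
After move 3 (R): R=RGRY U=GOWY F=OBGB D=YWYR B=WRGB
After move 4 (F): F=GOBB U=GOOB R=WGYY D=RRYR L=WYOW
Query 1: F[3] = B
Query 2: D[3] = R
Query 3: L[3] = W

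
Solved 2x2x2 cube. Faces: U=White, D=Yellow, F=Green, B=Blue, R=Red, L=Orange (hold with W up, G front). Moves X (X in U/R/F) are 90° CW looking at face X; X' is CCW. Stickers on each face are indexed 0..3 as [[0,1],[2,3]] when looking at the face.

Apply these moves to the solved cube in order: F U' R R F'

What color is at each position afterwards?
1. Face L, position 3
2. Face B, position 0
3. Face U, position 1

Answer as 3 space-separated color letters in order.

Answer: W G R

Derivation:
After move 1 (F): F=GGGG U=WWOO R=WRWR D=RRYY L=OYOY
After move 2 (U'): U=WOWO F=OYGG R=GGWR B=WRBB L=BBOY
After move 3 (R): R=WGRG U=WYWG F=ORGY D=RBYW B=OROB
After move 4 (R): R=RWGG U=WRWY F=OBGW D=ROYO B=GRYB
After move 5 (F'): F=BWOG U=WRRG R=OWRG D=BYYO L=BYOW
Query 1: L[3] = W
Query 2: B[0] = G
Query 3: U[1] = R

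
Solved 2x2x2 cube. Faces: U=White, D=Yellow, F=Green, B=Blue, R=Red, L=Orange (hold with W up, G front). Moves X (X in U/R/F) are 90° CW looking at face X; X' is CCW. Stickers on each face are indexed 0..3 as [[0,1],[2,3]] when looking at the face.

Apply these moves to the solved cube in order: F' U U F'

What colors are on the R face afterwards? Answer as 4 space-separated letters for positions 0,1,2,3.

Answer: O W O R

Derivation:
After move 1 (F'): F=GGGG U=WWRR R=YRYR D=OOYY L=OWOW
After move 2 (U): U=RWRW F=YRGG R=BBYR B=OWBB L=GGOW
After move 3 (U): U=RRWW F=BBGG R=OWYR B=GGBB L=YROW
After move 4 (F'): F=BGBG U=RROY R=OWOR D=RWYY L=YWOW
Query: R face = OWOR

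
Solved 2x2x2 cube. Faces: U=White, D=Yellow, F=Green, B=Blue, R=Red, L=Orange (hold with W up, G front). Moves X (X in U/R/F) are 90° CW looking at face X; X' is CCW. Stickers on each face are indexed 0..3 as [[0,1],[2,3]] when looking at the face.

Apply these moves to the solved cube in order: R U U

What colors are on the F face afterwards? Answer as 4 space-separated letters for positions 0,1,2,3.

After move 1 (R): R=RRRR U=WGWG F=GYGY D=YBYB B=WBWB
After move 2 (U): U=WWGG F=RRGY R=WBRR B=OOWB L=GYOO
After move 3 (U): U=GWGW F=WBGY R=OORR B=GYWB L=RROO
Query: F face = WBGY

Answer: W B G Y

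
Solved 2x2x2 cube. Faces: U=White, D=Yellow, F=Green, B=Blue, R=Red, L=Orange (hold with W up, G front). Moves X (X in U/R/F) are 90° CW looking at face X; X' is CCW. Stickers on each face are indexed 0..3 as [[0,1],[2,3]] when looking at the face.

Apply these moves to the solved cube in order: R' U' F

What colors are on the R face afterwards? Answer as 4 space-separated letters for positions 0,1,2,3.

Answer: W W W R

Derivation:
After move 1 (R'): R=RRRR U=WBWB F=GWGW D=YGYG B=YBYB
After move 2 (U'): U=BBWW F=OOGW R=GWRR B=RRYB L=YBOO
After move 3 (F): F=GOWO U=BBOB R=WWWR D=RGYG L=YYOG
Query: R face = WWWR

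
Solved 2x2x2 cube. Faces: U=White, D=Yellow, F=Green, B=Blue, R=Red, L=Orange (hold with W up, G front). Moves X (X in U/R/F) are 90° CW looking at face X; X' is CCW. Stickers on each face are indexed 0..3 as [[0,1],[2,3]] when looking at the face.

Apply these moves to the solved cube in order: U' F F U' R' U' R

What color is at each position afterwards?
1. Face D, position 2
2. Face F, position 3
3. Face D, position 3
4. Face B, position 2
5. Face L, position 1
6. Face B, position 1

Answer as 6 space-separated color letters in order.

After move 1 (U'): U=WWWW F=OOGG R=GGRR B=RRBB L=BBOO
After move 2 (F): F=GOGO U=WWOB R=WGWR D=RGYY L=BYOY
After move 3 (F): F=GGOO U=WWYY R=OGBR D=WWYY L=BROG
After move 4 (U'): U=WYWY F=BROO R=GGBR B=OGBB L=RROG
After move 5 (R'): R=GRGB U=WBWO F=BYOY D=WRYO B=YGWB
After move 6 (U'): U=BOWW F=RROY R=BYGB B=GRWB L=YGOG
After move 7 (R): R=GBBY U=BRWY F=RROO D=WWYG B=WROB
Query 1: D[2] = Y
Query 2: F[3] = O
Query 3: D[3] = G
Query 4: B[2] = O
Query 5: L[1] = G
Query 6: B[1] = R

Answer: Y O G O G R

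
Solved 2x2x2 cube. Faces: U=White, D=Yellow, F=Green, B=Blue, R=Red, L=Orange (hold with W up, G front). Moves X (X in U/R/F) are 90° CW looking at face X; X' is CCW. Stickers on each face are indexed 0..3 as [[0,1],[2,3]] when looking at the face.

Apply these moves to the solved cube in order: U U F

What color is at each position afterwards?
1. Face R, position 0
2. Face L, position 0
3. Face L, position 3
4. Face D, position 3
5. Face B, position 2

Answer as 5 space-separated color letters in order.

Answer: W R Y Y B

Derivation:
After move 1 (U): U=WWWW F=RRGG R=BBRR B=OOBB L=GGOO
After move 2 (U): U=WWWW F=BBGG R=OORR B=GGBB L=RROO
After move 3 (F): F=GBGB U=WWOR R=WOWR D=ROYY L=RYOY
Query 1: R[0] = W
Query 2: L[0] = R
Query 3: L[3] = Y
Query 4: D[3] = Y
Query 5: B[2] = B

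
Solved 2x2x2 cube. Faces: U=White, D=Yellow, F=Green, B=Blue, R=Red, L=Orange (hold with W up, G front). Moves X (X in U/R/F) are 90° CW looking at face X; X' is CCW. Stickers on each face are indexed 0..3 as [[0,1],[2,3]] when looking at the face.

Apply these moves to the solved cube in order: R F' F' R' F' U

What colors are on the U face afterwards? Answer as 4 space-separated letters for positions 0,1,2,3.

Answer: R W O W

Derivation:
After move 1 (R): R=RRRR U=WGWG F=GYGY D=YBYB B=WBWB
After move 2 (F'): F=YYGG U=WGRR R=BRYR D=OOYB L=OGOW
After move 3 (F'): F=YGYG U=WGBY R=OROR D=GWYB L=OROR
After move 4 (R'): R=RROO U=WWBW F=YGYY D=GGYG B=BBWB
After move 5 (F'): F=GYYY U=WWRO R=GRGO D=RRYG L=OWOB
After move 6 (U): U=RWOW F=GRYY R=BBGO B=OWWB L=GYOB
Query: U face = RWOW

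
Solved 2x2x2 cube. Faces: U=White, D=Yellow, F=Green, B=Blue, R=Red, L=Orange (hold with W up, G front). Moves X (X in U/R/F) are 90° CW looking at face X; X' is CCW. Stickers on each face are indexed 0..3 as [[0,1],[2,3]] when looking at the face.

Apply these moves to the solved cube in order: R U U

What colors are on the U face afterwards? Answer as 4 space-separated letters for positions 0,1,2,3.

After move 1 (R): R=RRRR U=WGWG F=GYGY D=YBYB B=WBWB
After move 2 (U): U=WWGG F=RRGY R=WBRR B=OOWB L=GYOO
After move 3 (U): U=GWGW F=WBGY R=OORR B=GYWB L=RROO
Query: U face = GWGW

Answer: G W G W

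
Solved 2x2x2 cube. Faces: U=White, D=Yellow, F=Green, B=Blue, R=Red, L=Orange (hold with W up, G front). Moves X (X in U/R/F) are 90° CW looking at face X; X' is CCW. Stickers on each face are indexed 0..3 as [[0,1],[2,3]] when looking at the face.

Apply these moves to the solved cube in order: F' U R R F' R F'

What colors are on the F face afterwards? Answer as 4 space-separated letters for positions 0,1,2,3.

Answer: W W B Y

Derivation:
After move 1 (F'): F=GGGG U=WWRR R=YRYR D=OOYY L=OWOW
After move 2 (U): U=RWRW F=YRGG R=BBYR B=OWBB L=GGOW
After move 3 (R): R=YBRB U=RRRG F=YOGY D=OBYO B=WWWB
After move 4 (R): R=RYBB U=RORY F=YBGO D=OWYW B=GWRB
After move 5 (F'): F=BOYG U=RORB R=WYOB D=GWYW L=GYOR
After move 6 (R): R=OWBY U=RORG F=BWYW D=GRYG B=BWOB
After move 7 (F'): F=WWBY U=ROOB R=RWGY D=YRYG L=GGOR
Query: F face = WWBY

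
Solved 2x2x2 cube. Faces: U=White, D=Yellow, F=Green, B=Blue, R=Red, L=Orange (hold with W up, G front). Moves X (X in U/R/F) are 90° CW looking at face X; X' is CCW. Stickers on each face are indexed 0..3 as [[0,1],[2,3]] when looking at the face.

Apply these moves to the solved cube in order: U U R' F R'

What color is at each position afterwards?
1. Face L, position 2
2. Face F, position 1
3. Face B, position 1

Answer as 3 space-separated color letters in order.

After move 1 (U): U=WWWW F=RRGG R=BBRR B=OOBB L=GGOO
After move 2 (U): U=WWWW F=BBGG R=OORR B=GGBB L=RROO
After move 3 (R'): R=OROR U=WBWG F=BWGW D=YBYG B=YGYB
After move 4 (F): F=GBWW U=WBOR R=WRGR D=OOYG L=RYOB
After move 5 (R'): R=RRWG U=WYOY F=GBWR D=OBYW B=GGOB
Query 1: L[2] = O
Query 2: F[1] = B
Query 3: B[1] = G

Answer: O B G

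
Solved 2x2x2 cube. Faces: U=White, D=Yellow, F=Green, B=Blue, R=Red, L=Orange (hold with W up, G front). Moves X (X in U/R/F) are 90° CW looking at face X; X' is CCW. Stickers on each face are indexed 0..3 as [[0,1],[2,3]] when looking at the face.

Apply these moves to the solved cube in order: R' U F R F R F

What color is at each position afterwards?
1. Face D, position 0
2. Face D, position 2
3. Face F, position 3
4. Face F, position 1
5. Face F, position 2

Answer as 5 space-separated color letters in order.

After move 1 (R'): R=RRRR U=WBWB F=GWGW D=YGYG B=YBYB
After move 2 (U): U=WWBB F=RRGW R=YBRR B=OOYB L=GWOO
After move 3 (F): F=GRWR U=WWOW R=BBBR D=RYYG L=GYOG
After move 4 (R): R=BBRB U=WROR F=GYWG D=RYYO B=WOWB
After move 5 (F): F=WGGY U=WRGY R=OBRB D=RBYO L=GROY
After move 6 (R): R=ROBB U=WGGY F=WBGO D=RWYW B=YORB
After move 7 (F): F=GWOB U=WGYR R=GOYB D=BRYW L=GROW
Query 1: D[0] = B
Query 2: D[2] = Y
Query 3: F[3] = B
Query 4: F[1] = W
Query 5: F[2] = O

Answer: B Y B W O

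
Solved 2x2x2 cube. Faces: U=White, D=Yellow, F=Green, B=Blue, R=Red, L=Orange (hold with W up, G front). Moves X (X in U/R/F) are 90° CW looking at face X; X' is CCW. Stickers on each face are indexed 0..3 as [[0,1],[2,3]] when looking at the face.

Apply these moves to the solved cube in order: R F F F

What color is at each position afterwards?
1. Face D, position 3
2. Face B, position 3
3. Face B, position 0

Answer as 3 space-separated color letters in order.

Answer: B B W

Derivation:
After move 1 (R): R=RRRR U=WGWG F=GYGY D=YBYB B=WBWB
After move 2 (F): F=GGYY U=WGOO R=WRGR D=RRYB L=OYOB
After move 3 (F): F=YGYG U=WGBY R=OROR D=GWYB L=OROR
After move 4 (F): F=YYGG U=WGRR R=BRYR D=OOYB L=OGOW
Query 1: D[3] = B
Query 2: B[3] = B
Query 3: B[0] = W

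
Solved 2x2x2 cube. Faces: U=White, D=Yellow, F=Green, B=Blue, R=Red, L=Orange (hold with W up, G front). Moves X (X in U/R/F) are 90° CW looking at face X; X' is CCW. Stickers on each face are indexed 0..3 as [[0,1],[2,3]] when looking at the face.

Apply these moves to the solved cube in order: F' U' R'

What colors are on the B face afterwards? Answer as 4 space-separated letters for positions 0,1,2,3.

After move 1 (F'): F=GGGG U=WWRR R=YRYR D=OOYY L=OWOW
After move 2 (U'): U=WRWR F=OWGG R=GGYR B=YRBB L=BBOW
After move 3 (R'): R=GRGY U=WBWY F=ORGR D=OWYG B=YROB
Query: B face = YROB

Answer: Y R O B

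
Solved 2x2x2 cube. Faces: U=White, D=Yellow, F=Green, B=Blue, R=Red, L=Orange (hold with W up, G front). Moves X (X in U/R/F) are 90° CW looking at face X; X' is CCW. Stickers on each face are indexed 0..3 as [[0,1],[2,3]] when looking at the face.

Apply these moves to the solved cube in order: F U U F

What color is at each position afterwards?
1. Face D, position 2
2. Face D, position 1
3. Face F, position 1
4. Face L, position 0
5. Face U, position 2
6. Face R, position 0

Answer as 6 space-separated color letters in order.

Answer: Y O B W Y W

Derivation:
After move 1 (F): F=GGGG U=WWOO R=WRWR D=RRYY L=OYOY
After move 2 (U): U=OWOW F=WRGG R=BBWR B=OYBB L=GGOY
After move 3 (U): U=OOWW F=BBGG R=OYWR B=GGBB L=WROY
After move 4 (F): F=GBGB U=OOYR R=WYWR D=WOYY L=WROR
Query 1: D[2] = Y
Query 2: D[1] = O
Query 3: F[1] = B
Query 4: L[0] = W
Query 5: U[2] = Y
Query 6: R[0] = W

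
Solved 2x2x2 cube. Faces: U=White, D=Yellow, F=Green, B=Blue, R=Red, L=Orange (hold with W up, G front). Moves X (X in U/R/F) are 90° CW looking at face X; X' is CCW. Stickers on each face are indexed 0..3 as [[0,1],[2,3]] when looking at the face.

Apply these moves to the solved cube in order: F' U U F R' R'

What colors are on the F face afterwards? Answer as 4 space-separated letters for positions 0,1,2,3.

Answer: G B G G

Derivation:
After move 1 (F'): F=GGGG U=WWRR R=YRYR D=OOYY L=OWOW
After move 2 (U): U=RWRW F=YRGG R=BBYR B=OWBB L=GGOW
After move 3 (U): U=RRWW F=BBGG R=OWYR B=GGBB L=YROW
After move 4 (F): F=GBGB U=RRWR R=WWWR D=YOYY L=YOOO
After move 5 (R'): R=WRWW U=RBWG F=GRGR D=YBYB B=YGOB
After move 6 (R'): R=RWWW U=ROWY F=GBGG D=YRYR B=BGBB
Query: F face = GBGG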